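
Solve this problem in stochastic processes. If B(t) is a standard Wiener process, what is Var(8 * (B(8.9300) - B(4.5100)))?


Var(alpha*(B(t)-B(s))) = alpha^2 * (t-s)
= 8^2 * (8.9300 - 4.5100)
= 64 * 4.4200
= 282.8800

282.8800


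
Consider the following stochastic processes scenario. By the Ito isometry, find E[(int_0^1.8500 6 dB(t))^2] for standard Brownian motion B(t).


By Ito isometry: E[(int f dB)^2] = int f^2 dt
= 6^2 * 1.8500
= 36 * 1.8500 = 66.6000

66.6000


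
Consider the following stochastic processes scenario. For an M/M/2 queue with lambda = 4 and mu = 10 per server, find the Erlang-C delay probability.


a = lambda/mu = 0.4000
rho = a/c = 0.2000
Erlang-C formula applied:
C(c,a) = 0.0667

0.0667


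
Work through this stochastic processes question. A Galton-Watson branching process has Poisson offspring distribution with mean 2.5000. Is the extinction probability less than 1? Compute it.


Since mu = 2.5000 > 1, extinction prob q < 1.
Solve s = exp(mu*(s-1)) iteratively.
q = 0.1074

0.1074


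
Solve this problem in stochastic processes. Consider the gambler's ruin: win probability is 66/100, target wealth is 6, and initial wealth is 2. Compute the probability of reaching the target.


Gambler's ruin formula:
r = q/p = 0.3400/0.6600 = 0.5152
P(win) = (1 - r^i)/(1 - r^N)
= (1 - 0.5152^2)/(1 - 0.5152^6)
= 0.7486

0.7486


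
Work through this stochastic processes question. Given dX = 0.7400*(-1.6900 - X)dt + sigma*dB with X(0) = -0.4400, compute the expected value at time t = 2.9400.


E[X(t)] = mu + (X(0) - mu)*exp(-theta*t)
= -1.6900 + (-0.4400 - -1.6900)*exp(-0.7400*2.9400)
= -1.6900 + 1.2500 * 0.1135
= -1.5481

-1.5481


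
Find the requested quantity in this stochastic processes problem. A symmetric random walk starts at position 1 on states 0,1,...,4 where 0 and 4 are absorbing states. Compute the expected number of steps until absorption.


For symmetric RW on 0,...,N with absorbing barriers, E(i) = i*(N-i)
E(1) = 1 * 3 = 3

3


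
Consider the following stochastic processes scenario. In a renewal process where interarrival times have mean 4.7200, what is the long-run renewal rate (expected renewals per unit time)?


Long-run renewal rate = 1/E(X)
= 1/4.7200
= 0.2119

0.2119


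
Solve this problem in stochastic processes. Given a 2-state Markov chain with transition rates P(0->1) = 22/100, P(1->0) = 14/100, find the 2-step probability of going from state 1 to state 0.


Computing P^2 by matrix multiplication.
P = [[0.7800, 0.2200], [0.1400, 0.8600]]
After raising P to the power 2:
P^2(1,0) = 0.2296

0.2296


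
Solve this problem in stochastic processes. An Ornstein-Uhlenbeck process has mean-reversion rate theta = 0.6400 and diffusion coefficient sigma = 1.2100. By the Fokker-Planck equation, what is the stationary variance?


Stationary variance = sigma^2 / (2*theta)
= 1.2100^2 / (2*0.6400)
= 1.4641 / 1.2800
= 1.1438

1.1438


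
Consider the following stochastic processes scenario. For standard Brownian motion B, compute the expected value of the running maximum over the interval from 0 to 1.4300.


E(max B(s)) = sqrt(2t/pi)
= sqrt(2*1.4300/pi)
= sqrt(0.9104)
= 0.9541

0.9541


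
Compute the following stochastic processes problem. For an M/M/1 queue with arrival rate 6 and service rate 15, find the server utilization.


rho = lambda/mu
= 6/15
= 0.4000

0.4000


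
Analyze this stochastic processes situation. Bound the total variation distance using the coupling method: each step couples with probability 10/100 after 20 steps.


TV distance bound <= (1-delta)^n
= (1 - 0.1000)^20
= 0.9000^20
= 0.1216

0.1216


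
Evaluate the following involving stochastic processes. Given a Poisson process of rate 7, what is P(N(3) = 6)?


P(N(t)=k) = (lambda*t)^k * exp(-lambda*t) / k!
lambda*t = 21
= 21^6 * exp(-21) / 6!
= 85766121 * 7.5826e-10 / 720
= 9.0323e-05

9.0323e-05


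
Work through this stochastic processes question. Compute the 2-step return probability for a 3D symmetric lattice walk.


P(return in 2 steps) = P(reverse first step) = 1/(2d)
= 1/6
= 0.1667

0.1667


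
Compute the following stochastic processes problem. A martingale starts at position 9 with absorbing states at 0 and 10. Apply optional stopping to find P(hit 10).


By optional stopping theorem: E(M at tau) = M(0) = 9
P(hit 10)*10 + P(hit 0)*0 = 9
P(hit 10) = (9 - 0)/(10 - 0) = 9/10 = 0.9000

0.9000


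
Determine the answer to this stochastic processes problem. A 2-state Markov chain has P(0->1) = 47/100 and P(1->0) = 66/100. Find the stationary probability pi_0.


Stationary distribution: pi_0 = p10/(p01+p10), pi_1 = p01/(p01+p10)
p01 = 0.4700, p10 = 0.6600
pi_0 = 0.5841

0.5841


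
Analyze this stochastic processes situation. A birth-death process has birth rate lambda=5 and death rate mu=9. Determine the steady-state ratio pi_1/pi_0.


For birth-death process, pi_n/pi_0 = (lambda/mu)^n
= (5/9)^1
= 0.5556

0.5556


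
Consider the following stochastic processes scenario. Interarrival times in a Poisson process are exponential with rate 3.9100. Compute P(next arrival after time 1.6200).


P(X > t) = exp(-lambda * t)
= exp(-3.9100 * 1.6200)
= exp(-6.3342) = 0.0018

0.0018


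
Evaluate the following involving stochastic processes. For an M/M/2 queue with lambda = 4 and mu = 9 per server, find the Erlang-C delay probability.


a = lambda/mu = 0.4444
rho = a/c = 0.2222
Erlang-C formula applied:
C(c,a) = 0.0808

0.0808


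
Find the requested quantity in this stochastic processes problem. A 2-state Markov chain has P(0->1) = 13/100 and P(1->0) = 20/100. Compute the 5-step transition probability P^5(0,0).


Computing P^5 by matrix multiplication.
P = [[0.8700, 0.1300], [0.2000, 0.8000]]
After raising P to the power 5:
P^5(0,0) = 0.6592

0.6592


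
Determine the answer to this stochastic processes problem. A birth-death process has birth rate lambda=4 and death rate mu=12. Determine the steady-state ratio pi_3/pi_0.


For birth-death process, pi_n/pi_0 = (lambda/mu)^n
= (4/12)^3
= 0.0370

0.0370


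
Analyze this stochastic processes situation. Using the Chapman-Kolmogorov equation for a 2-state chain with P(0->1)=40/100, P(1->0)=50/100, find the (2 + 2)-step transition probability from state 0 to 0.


P^4 = P^2 * P^2
Computing via matrix multiplication of the transition matrix.
Entry (0,0) of P^4 = 0.5556

0.5556


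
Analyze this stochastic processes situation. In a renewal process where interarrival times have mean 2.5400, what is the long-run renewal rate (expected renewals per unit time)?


Long-run renewal rate = 1/E(X)
= 1/2.5400
= 0.3937

0.3937


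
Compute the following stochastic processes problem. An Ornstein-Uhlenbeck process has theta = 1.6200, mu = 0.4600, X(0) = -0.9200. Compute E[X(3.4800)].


E[X(t)] = mu + (X(0) - mu)*exp(-theta*t)
= 0.4600 + (-0.9200 - 0.4600)*exp(-1.6200*3.4800)
= 0.4600 + -1.3800 * 0.0036
= 0.4551

0.4551


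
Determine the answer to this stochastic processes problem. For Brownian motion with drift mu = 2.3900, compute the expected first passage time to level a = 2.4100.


Expected first passage time = a/mu
= 2.4100/2.3900
= 1.0084

1.0084


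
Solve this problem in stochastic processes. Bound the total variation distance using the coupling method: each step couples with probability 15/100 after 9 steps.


TV distance bound <= (1-delta)^n
= (1 - 0.1500)^9
= 0.8500^9
= 0.2316

0.2316


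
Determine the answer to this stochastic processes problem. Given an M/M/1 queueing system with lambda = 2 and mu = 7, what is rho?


rho = lambda/mu
= 2/7
= 0.2857

0.2857


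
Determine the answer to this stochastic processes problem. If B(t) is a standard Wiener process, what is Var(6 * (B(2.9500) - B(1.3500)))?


Var(alpha*(B(t)-B(s))) = alpha^2 * (t-s)
= 6^2 * (2.9500 - 1.3500)
= 36 * 1.6000
= 57.6000

57.6000


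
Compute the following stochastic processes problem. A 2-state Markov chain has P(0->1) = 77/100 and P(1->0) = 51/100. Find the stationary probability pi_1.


Stationary distribution: pi_0 = p10/(p01+p10), pi_1 = p01/(p01+p10)
p01 = 0.7700, p10 = 0.5100
pi_1 = 0.6016

0.6016


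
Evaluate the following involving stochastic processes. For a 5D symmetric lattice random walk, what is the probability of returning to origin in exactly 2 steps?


P(return in 2 steps) = P(reverse first step) = 1/(2d)
= 1/10
= 0.1000

0.1000


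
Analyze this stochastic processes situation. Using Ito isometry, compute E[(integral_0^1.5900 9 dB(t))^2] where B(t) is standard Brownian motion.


By Ito isometry: E[(int f dB)^2] = int f^2 dt
= 9^2 * 1.5900
= 81 * 1.5900 = 128.7900

128.7900


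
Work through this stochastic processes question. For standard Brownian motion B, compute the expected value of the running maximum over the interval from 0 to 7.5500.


E(max B(s)) = sqrt(2t/pi)
= sqrt(2*7.5500/pi)
= sqrt(4.8065)
= 2.1924

2.1924


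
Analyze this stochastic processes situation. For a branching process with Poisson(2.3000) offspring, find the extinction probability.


Since mu = 2.3000 > 1, extinction prob q < 1.
Solve s = exp(mu*(s-1)) iteratively.
q = 0.1376

0.1376


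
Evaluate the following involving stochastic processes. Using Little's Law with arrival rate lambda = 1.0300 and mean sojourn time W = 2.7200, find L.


Little's Law: L = lambda * W
= 1.0300 * 2.7200
= 2.8016

2.8016


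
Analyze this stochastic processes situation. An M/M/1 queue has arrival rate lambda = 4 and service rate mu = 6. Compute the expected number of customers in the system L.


rho = 4/6 = 0.6667
L = rho/(1-rho)
= 0.6667/0.3333
= 2.0000

2.0000


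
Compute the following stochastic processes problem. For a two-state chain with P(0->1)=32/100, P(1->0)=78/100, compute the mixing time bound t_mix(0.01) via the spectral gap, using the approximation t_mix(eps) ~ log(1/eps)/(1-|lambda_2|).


lambda_2 = |1 - p01 - p10| = |1 - 0.3200 - 0.7800| = 0.1000
t_mix ~ log(1/eps)/(1 - |lambda_2|)
= log(100)/(1 - 0.1000) = 4.6052/0.9000
= 5.1169

5.1169


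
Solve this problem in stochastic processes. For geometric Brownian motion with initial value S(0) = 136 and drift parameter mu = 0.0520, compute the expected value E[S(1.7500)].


E[S(t)] = S(0) * exp(mu * t)
= 136 * exp(0.0520 * 1.7500)
= 136 * 1.0953
= 148.9566

148.9566


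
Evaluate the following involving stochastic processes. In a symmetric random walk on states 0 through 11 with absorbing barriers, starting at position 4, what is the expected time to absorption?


For symmetric RW on 0,...,N with absorbing barriers, E(i) = i*(N-i)
E(4) = 4 * 7 = 28

28


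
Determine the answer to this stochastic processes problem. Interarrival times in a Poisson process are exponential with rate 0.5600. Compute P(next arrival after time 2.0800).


P(X > t) = exp(-lambda * t)
= exp(-0.5600 * 2.0800)
= exp(-1.1648) = 0.3120

0.3120


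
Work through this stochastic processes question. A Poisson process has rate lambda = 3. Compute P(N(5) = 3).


P(N(t)=k) = (lambda*t)^k * exp(-lambda*t) / k!
lambda*t = 15
= 15^3 * exp(-15) / 3!
= 3375 * 3.0590e-07 / 6
= 1.7207e-04

1.7207e-04


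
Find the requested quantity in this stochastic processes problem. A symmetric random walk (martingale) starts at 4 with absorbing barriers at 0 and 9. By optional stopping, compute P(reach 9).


By optional stopping theorem: E(M at tau) = M(0) = 4
P(hit 9)*9 + P(hit 0)*0 = 4
P(hit 9) = (4 - 0)/(9 - 0) = 4/9 = 0.4444

0.4444


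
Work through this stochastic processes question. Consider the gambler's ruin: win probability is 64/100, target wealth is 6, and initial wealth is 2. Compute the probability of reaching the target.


Gambler's ruin formula:
r = q/p = 0.3600/0.6400 = 0.5625
P(win) = (1 - r^i)/(1 - r^N)
= (1 - 0.5625^2)/(1 - 0.5625^6)
= 0.7060

0.7060


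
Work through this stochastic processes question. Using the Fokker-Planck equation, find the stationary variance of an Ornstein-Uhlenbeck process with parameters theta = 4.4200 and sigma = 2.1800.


Stationary variance = sigma^2 / (2*theta)
= 2.1800^2 / (2*4.4200)
= 4.7524 / 8.8400
= 0.5376

0.5376


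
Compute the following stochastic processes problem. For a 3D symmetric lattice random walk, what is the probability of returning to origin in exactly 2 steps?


P(return in 2 steps) = P(reverse first step) = 1/(2d)
= 1/6
= 0.1667

0.1667


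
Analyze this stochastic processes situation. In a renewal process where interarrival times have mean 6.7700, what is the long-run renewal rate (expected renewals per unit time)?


Long-run renewal rate = 1/E(X)
= 1/6.7700
= 0.1477

0.1477


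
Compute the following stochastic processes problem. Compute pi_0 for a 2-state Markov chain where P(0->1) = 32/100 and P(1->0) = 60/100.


Stationary distribution: pi_0 = p10/(p01+p10), pi_1 = p01/(p01+p10)
p01 = 0.3200, p10 = 0.6000
pi_0 = 0.6522

0.6522


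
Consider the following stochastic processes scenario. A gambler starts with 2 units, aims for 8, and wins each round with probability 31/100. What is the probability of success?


Gambler's ruin formula:
r = q/p = 0.6900/0.3100 = 2.2258
P(win) = (1 - r^i)/(1 - r^N)
= (1 - 2.2258^2)/(1 - 2.2258^8)
= 0.0066

0.0066


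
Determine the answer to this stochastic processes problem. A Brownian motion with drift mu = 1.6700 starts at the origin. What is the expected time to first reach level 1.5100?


Expected first passage time = a/mu
= 1.5100/1.6700
= 0.9042

0.9042


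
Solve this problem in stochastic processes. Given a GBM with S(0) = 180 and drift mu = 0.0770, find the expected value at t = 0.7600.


E[S(t)] = S(0) * exp(mu * t)
= 180 * exp(0.0770 * 0.7600)
= 180 * 1.0603
= 190.8479

190.8479


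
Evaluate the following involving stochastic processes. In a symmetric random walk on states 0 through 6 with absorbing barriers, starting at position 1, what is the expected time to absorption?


For symmetric RW on 0,...,N with absorbing barriers, E(i) = i*(N-i)
E(1) = 1 * 5 = 5

5


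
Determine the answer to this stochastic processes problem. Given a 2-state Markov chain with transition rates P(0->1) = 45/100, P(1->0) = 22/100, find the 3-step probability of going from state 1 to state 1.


Computing P^3 by matrix multiplication.
P = [[0.5500, 0.4500], [0.2200, 0.7800]]
After raising P to the power 3:
P^3(1,1) = 0.6834

0.6834


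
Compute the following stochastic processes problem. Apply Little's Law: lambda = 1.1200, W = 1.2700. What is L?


Little's Law: L = lambda * W
= 1.1200 * 1.2700
= 1.4224

1.4224


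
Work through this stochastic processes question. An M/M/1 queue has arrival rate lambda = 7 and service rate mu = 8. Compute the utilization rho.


rho = lambda/mu
= 7/8
= 0.8750

0.8750


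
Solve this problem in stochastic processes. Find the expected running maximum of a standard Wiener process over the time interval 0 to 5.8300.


E(max B(s)) = sqrt(2t/pi)
= sqrt(2*5.8300/pi)
= sqrt(3.7115)
= 1.9265

1.9265


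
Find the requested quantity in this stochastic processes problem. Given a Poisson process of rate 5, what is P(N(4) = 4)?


P(N(t)=k) = (lambda*t)^k * exp(-lambda*t) / k!
lambda*t = 20
= 20^4 * exp(-20) / 4!
= 160000 * 2.0612e-09 / 24
= 1.3741e-05

1.3741e-05


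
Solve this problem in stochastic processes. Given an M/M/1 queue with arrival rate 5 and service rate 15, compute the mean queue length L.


rho = 5/15 = 0.3333
L = rho/(1-rho)
= 0.3333/0.6667
= 0.5000

0.5000


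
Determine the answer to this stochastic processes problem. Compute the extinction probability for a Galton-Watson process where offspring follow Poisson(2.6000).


Since mu = 2.6000 > 1, extinction prob q < 1.
Solve s = exp(mu*(s-1)) iteratively.
q = 0.0951

0.0951


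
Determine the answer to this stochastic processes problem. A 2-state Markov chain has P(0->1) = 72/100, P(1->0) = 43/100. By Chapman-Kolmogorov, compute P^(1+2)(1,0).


P^3 = P^1 * P^2
Computing via matrix multiplication of the transition matrix.
Entry (1,0) of P^3 = 0.3752

0.3752


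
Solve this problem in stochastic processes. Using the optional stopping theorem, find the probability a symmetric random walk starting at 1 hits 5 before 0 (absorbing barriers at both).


By optional stopping theorem: E(M at tau) = M(0) = 1
P(hit 5)*5 + P(hit 0)*0 = 1
P(hit 5) = (1 - 0)/(5 - 0) = 1/5 = 0.2000

0.2000


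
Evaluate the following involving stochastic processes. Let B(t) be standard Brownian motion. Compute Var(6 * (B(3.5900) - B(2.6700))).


Var(alpha*(B(t)-B(s))) = alpha^2 * (t-s)
= 6^2 * (3.5900 - 2.6700)
= 36 * 0.9200
= 33.1200

33.1200


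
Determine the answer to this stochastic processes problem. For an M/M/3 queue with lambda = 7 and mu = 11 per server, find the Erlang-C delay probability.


a = lambda/mu = 0.6364
rho = a/c = 0.2121
Erlang-C formula applied:
C(c,a) = 0.0288

0.0288


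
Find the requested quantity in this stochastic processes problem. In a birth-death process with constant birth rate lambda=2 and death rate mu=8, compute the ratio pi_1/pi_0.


For birth-death process, pi_n/pi_0 = (lambda/mu)^n
= (2/8)^1
= 0.2500

0.2500


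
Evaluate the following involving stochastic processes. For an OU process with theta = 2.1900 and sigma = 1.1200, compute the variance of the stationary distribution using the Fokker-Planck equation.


Stationary variance = sigma^2 / (2*theta)
= 1.1200^2 / (2*2.1900)
= 1.2544 / 4.3800
= 0.2864

0.2864


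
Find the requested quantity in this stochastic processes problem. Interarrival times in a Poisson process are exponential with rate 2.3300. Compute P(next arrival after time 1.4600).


P(X > t) = exp(-lambda * t)
= exp(-2.3300 * 1.4600)
= exp(-3.4018) = 0.0333

0.0333


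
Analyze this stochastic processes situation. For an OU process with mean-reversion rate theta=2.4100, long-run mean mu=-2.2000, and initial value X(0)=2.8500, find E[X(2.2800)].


E[X(t)] = mu + (X(0) - mu)*exp(-theta*t)
= -2.2000 + (2.8500 - -2.2000)*exp(-2.4100*2.2800)
= -2.2000 + 5.0500 * 0.0041
= -2.1793

-2.1793


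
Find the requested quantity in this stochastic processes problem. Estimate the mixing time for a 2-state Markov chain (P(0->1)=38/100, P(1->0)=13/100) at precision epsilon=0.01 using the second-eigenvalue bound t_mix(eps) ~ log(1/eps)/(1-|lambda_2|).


lambda_2 = |1 - p01 - p10| = |1 - 0.3800 - 0.1300| = 0.4900
t_mix ~ log(1/eps)/(1 - |lambda_2|)
= log(100)/(1 - 0.4900) = 4.6052/0.5100
= 9.0297

9.0297


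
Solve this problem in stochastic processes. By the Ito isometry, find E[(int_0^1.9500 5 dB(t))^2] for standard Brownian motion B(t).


By Ito isometry: E[(int f dB)^2] = int f^2 dt
= 5^2 * 1.9500
= 25 * 1.9500 = 48.7500

48.7500


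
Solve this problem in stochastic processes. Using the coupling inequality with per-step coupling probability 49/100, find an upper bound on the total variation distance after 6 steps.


TV distance bound <= (1-delta)^n
= (1 - 0.4900)^6
= 0.5100^6
= 0.0176

0.0176


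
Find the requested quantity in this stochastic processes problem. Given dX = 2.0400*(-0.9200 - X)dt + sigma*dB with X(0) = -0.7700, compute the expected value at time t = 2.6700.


E[X(t)] = mu + (X(0) - mu)*exp(-theta*t)
= -0.9200 + (-0.7700 - -0.9200)*exp(-2.0400*2.6700)
= -0.9200 + 0.1500 * 0.0043
= -0.9194

-0.9194


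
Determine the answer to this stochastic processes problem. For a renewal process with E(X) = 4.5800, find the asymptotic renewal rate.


Long-run renewal rate = 1/E(X)
= 1/4.5800
= 0.2183

0.2183


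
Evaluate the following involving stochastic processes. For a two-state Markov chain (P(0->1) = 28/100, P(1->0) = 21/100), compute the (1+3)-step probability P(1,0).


P^4 = P^1 * P^3
Computing via matrix multiplication of the transition matrix.
Entry (1,0) of P^4 = 0.3996

0.3996


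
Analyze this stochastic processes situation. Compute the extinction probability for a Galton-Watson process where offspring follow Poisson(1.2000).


Since mu = 1.2000 > 1, extinction prob q < 1.
Solve s = exp(mu*(s-1)) iteratively.
q = 0.6863

0.6863


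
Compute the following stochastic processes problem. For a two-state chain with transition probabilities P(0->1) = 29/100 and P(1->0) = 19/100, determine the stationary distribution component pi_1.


Stationary distribution: pi_0 = p10/(p01+p10), pi_1 = p01/(p01+p10)
p01 = 0.2900, p10 = 0.1900
pi_1 = 0.6042

0.6042


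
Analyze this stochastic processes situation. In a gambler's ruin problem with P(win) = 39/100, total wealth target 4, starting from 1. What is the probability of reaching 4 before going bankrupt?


Gambler's ruin formula:
r = q/p = 0.6100/0.3900 = 1.5641
P(win) = (1 - r^i)/(1 - r^N)
= (1 - 1.5641^1)/(1 - 1.5641^4)
= 0.1132

0.1132


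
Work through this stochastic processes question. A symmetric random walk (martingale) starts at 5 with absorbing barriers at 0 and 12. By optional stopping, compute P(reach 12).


By optional stopping theorem: E(M at tau) = M(0) = 5
P(hit 12)*12 + P(hit 0)*0 = 5
P(hit 12) = (5 - 0)/(12 - 0) = 5/12 = 0.4167

0.4167


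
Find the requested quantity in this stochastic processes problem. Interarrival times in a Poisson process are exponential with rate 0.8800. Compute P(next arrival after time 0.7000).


P(X > t) = exp(-lambda * t)
= exp(-0.8800 * 0.7000)
= exp(-0.6160) = 0.5401

0.5401


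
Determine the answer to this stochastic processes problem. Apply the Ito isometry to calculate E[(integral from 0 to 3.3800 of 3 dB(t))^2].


By Ito isometry: E[(int f dB)^2] = int f^2 dt
= 3^2 * 3.3800
= 9 * 3.3800 = 30.4200

30.4200


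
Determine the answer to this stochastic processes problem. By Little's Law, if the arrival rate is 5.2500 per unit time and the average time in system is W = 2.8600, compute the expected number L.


Little's Law: L = lambda * W
= 5.2500 * 2.8600
= 15.0150

15.0150


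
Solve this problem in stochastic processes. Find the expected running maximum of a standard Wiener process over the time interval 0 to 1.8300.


E(max B(s)) = sqrt(2t/pi)
= sqrt(2*1.8300/pi)
= sqrt(1.1650)
= 1.0794

1.0794


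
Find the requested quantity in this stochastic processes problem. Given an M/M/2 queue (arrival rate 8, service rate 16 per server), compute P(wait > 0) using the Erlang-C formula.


a = lambda/mu = 0.5000
rho = a/c = 0.2500
Erlang-C formula applied:
C(c,a) = 0.1000

0.1000


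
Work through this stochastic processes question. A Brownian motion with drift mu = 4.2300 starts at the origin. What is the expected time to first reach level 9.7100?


Expected first passage time = a/mu
= 9.7100/4.2300
= 2.2955

2.2955


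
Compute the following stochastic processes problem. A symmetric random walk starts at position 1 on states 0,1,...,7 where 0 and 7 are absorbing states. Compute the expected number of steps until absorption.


For symmetric RW on 0,...,N with absorbing barriers, E(i) = i*(N-i)
E(1) = 1 * 6 = 6

6


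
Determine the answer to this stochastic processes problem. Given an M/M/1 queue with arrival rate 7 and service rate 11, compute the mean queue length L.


rho = 7/11 = 0.6364
L = rho/(1-rho)
= 0.6364/0.3636
= 1.7500

1.7500


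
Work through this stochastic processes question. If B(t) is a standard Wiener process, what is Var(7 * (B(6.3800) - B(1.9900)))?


Var(alpha*(B(t)-B(s))) = alpha^2 * (t-s)
= 7^2 * (6.3800 - 1.9900)
= 49 * 4.3900
= 215.1100

215.1100


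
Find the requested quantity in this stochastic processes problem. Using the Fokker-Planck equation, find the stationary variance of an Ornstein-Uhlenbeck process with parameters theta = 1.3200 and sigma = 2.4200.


Stationary variance = sigma^2 / (2*theta)
= 2.4200^2 / (2*1.3200)
= 5.8564 / 2.6400
= 2.2183

2.2183


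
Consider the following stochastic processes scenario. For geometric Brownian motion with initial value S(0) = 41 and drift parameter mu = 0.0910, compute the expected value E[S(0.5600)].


E[S(t)] = S(0) * exp(mu * t)
= 41 * exp(0.0910 * 0.5600)
= 41 * 1.0523
= 43.1435

43.1435


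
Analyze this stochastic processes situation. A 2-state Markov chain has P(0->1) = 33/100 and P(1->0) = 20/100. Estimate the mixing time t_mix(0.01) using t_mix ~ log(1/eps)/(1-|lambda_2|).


lambda_2 = |1 - p01 - p10| = |1 - 0.3300 - 0.2000| = 0.4700
t_mix ~ log(1/eps)/(1 - |lambda_2|)
= log(100)/(1 - 0.4700) = 4.6052/0.5300
= 8.6890

8.6890


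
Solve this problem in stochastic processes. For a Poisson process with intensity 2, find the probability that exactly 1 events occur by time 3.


P(N(t)=k) = (lambda*t)^k * exp(-lambda*t) / k!
lambda*t = 6
= 6^1 * exp(-6) / 1!
= 6 * 0.0025 / 1
= 0.0149

0.0149


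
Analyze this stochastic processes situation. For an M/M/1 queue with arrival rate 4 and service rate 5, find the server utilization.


rho = lambda/mu
= 4/5
= 0.8000

0.8000


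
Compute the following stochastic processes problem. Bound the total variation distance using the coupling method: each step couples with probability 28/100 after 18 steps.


TV distance bound <= (1-delta)^n
= (1 - 0.2800)^18
= 0.7200^18
= 0.0027

0.0027


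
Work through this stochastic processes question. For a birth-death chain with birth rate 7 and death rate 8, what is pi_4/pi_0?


For birth-death process, pi_n/pi_0 = (lambda/mu)^n
= (7/8)^4
= 0.5862

0.5862


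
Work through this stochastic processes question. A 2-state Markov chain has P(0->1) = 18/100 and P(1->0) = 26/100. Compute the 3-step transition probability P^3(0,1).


Computing P^3 by matrix multiplication.
P = [[0.8200, 0.1800], [0.2600, 0.7400]]
After raising P to the power 3:
P^3(0,1) = 0.3372

0.3372


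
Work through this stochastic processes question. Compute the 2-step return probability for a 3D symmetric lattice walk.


P(return in 2 steps) = P(reverse first step) = 1/(2d)
= 1/6
= 0.1667

0.1667


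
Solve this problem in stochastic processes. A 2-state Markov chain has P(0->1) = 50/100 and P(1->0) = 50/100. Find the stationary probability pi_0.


Stationary distribution: pi_0 = p10/(p01+p10), pi_1 = p01/(p01+p10)
p01 = 0.5000, p10 = 0.5000
pi_0 = 0.5000

0.5000


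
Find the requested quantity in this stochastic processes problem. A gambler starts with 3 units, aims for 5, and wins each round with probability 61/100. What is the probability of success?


Gambler's ruin formula:
r = q/p = 0.3900/0.6100 = 0.6393
P(win) = (1 - r^i)/(1 - r^N)
= (1 - 0.6393^3)/(1 - 0.6393^5)
= 0.8270

0.8270


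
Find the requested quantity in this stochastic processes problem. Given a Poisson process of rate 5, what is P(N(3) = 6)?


P(N(t)=k) = (lambda*t)^k * exp(-lambda*t) / k!
lambda*t = 15
= 15^6 * exp(-15) / 6!
= 11390625 * 3.0590e-07 / 720
= 0.0048

0.0048


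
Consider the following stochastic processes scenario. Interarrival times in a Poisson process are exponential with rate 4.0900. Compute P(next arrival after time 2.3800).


P(X > t) = exp(-lambda * t)
= exp(-4.0900 * 2.3800)
= exp(-9.7342) = 5.9223e-05

5.9223e-05


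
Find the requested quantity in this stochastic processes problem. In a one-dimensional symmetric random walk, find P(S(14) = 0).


P(S(14) = 0) = C(14,7) / 4^7
= 3432 / 16384
= 0.2095

0.2095


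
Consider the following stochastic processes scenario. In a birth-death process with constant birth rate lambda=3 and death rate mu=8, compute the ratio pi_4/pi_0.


For birth-death process, pi_n/pi_0 = (lambda/mu)^n
= (3/8)^4
= 0.0198

0.0198


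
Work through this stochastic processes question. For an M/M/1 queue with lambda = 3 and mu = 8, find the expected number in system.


rho = 3/8 = 0.3750
L = rho/(1-rho)
= 0.3750/0.6250
= 0.6000

0.6000


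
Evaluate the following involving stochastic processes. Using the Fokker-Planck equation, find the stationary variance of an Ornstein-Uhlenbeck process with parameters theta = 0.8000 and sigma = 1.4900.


Stationary variance = sigma^2 / (2*theta)
= 1.4900^2 / (2*0.8000)
= 2.2201 / 1.6000
= 1.3876

1.3876


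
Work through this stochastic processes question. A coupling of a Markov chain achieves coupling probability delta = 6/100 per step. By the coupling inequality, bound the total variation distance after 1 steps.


TV distance bound <= (1-delta)^n
= (1 - 0.0600)^1
= 0.9400^1
= 0.9400

0.9400


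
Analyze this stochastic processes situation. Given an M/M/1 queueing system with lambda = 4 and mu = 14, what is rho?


rho = lambda/mu
= 4/14
= 0.2857

0.2857


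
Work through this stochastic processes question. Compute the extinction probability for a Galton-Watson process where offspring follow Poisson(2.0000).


Since mu = 2.0000 > 1, extinction prob q < 1.
Solve s = exp(mu*(s-1)) iteratively.
q = 0.2032

0.2032


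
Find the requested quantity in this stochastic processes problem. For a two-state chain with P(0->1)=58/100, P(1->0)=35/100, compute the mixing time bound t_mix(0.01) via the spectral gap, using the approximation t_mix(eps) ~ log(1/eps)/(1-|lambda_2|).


lambda_2 = |1 - p01 - p10| = |1 - 0.5800 - 0.3500| = 0.0700
t_mix ~ log(1/eps)/(1 - |lambda_2|)
= log(100)/(1 - 0.0700) = 4.6052/0.9300
= 4.9518

4.9518


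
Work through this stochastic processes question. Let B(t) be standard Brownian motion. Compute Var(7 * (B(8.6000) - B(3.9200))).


Var(alpha*(B(t)-B(s))) = alpha^2 * (t-s)
= 7^2 * (8.6000 - 3.9200)
= 49 * 4.6800
= 229.3200

229.3200


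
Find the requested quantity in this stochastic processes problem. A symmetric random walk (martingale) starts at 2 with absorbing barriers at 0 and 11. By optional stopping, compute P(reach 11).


By optional stopping theorem: E(M at tau) = M(0) = 2
P(hit 11)*11 + P(hit 0)*0 = 2
P(hit 11) = (2 - 0)/(11 - 0) = 2/11 = 0.1818

0.1818


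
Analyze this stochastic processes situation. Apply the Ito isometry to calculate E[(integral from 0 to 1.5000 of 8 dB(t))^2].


By Ito isometry: E[(int f dB)^2] = int f^2 dt
= 8^2 * 1.5000
= 64 * 1.5000 = 96.0000

96.0000


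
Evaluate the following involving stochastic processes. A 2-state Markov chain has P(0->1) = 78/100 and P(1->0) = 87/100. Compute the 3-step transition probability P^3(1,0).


Computing P^3 by matrix multiplication.
P = [[0.2200, 0.7800], [0.8700, 0.1300]]
After raising P to the power 3:
P^3(1,0) = 0.6721

0.6721


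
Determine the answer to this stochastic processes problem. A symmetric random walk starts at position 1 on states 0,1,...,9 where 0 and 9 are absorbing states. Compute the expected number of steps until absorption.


For symmetric RW on 0,...,N with absorbing barriers, E(i) = i*(N-i)
E(1) = 1 * 8 = 8

8


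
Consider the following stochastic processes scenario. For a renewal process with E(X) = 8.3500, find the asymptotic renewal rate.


Long-run renewal rate = 1/E(X)
= 1/8.3500
= 0.1198

0.1198


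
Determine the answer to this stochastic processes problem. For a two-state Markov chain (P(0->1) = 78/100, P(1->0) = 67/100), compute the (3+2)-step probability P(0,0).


P^5 = P^3 * P^2
Computing via matrix multiplication of the transition matrix.
Entry (0,0) of P^5 = 0.4521

0.4521


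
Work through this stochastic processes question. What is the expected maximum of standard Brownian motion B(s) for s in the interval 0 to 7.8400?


E(max B(s)) = sqrt(2t/pi)
= sqrt(2*7.8400/pi)
= sqrt(4.9911)
= 2.2341

2.2341


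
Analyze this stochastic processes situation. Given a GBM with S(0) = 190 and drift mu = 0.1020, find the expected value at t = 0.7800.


E[S(t)] = S(0) * exp(mu * t)
= 190 * exp(0.1020 * 0.7800)
= 190 * 1.0828
= 205.7340

205.7340


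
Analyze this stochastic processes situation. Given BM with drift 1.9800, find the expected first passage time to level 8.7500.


Expected first passage time = a/mu
= 8.7500/1.9800
= 4.4192

4.4192


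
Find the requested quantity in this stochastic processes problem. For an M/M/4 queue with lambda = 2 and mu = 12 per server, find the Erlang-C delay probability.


a = lambda/mu = 0.1667
rho = a/c = 0.0417
Erlang-C formula applied:
C(c,a) = 2.8398e-05

2.8398e-05


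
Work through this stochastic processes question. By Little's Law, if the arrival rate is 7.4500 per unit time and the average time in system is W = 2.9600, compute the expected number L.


Little's Law: L = lambda * W
= 7.4500 * 2.9600
= 22.0520

22.0520


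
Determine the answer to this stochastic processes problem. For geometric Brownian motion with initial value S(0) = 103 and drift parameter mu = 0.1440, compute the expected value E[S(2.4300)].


E[S(t)] = S(0) * exp(mu * t)
= 103 * exp(0.1440 * 2.4300)
= 103 * 1.4190
= 146.1523

146.1523


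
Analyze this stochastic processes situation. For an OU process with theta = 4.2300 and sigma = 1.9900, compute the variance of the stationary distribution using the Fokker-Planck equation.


Stationary variance = sigma^2 / (2*theta)
= 1.9900^2 / (2*4.2300)
= 3.9601 / 8.4600
= 0.4681

0.4681


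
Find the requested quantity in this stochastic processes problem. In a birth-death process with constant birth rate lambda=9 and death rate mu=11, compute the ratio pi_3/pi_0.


For birth-death process, pi_n/pi_0 = (lambda/mu)^n
= (9/11)^3
= 0.5477

0.5477


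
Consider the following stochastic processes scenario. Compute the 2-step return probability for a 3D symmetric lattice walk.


P(return in 2 steps) = P(reverse first step) = 1/(2d)
= 1/6
= 0.1667

0.1667


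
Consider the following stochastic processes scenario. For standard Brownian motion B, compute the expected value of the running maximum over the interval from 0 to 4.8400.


E(max B(s)) = sqrt(2t/pi)
= sqrt(2*4.8400/pi)
= sqrt(3.0812)
= 1.7553

1.7553


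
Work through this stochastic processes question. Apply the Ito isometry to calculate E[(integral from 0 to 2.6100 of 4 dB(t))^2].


By Ito isometry: E[(int f dB)^2] = int f^2 dt
= 4^2 * 2.6100
= 16 * 2.6100 = 41.7600

41.7600


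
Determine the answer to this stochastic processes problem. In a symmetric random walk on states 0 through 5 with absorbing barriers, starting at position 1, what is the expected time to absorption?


For symmetric RW on 0,...,N with absorbing barriers, E(i) = i*(N-i)
E(1) = 1 * 4 = 4

4


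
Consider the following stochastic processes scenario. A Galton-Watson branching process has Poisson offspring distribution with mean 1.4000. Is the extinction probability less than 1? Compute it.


Since mu = 1.4000 > 1, extinction prob q < 1.
Solve s = exp(mu*(s-1)) iteratively.
q = 0.4890

0.4890


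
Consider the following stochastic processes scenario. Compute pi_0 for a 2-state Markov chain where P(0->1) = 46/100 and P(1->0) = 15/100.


Stationary distribution: pi_0 = p10/(p01+p10), pi_1 = p01/(p01+p10)
p01 = 0.4600, p10 = 0.1500
pi_0 = 0.2459

0.2459


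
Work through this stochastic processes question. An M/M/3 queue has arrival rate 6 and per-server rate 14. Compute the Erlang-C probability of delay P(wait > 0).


a = lambda/mu = 0.4286
rho = a/c = 0.1429
Erlang-C formula applied:
C(c,a) = 0.0100

0.0100


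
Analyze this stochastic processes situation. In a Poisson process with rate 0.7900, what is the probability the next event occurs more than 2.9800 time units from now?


P(X > t) = exp(-lambda * t)
= exp(-0.7900 * 2.9800)
= exp(-2.3542) = 0.0950

0.0950


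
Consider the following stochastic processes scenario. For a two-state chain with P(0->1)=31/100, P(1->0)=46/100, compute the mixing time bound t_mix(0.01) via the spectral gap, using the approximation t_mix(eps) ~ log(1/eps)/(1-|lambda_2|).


lambda_2 = |1 - p01 - p10| = |1 - 0.3100 - 0.4600| = 0.2300
t_mix ~ log(1/eps)/(1 - |lambda_2|)
= log(100)/(1 - 0.2300) = 4.6052/0.7700
= 5.9807

5.9807


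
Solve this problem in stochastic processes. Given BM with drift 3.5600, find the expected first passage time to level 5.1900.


Expected first passage time = a/mu
= 5.1900/3.5600
= 1.4579

1.4579


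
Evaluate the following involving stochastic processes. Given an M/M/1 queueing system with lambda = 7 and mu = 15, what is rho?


rho = lambda/mu
= 7/15
= 0.4667

0.4667


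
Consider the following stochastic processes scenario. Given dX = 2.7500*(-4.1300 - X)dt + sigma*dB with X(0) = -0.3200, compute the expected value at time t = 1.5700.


E[X(t)] = mu + (X(0) - mu)*exp(-theta*t)
= -4.1300 + (-0.3200 - -4.1300)*exp(-2.7500*1.5700)
= -4.1300 + 3.8100 * 0.0133
= -4.0792

-4.0792


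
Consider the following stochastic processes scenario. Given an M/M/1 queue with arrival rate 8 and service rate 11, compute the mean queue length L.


rho = 8/11 = 0.7273
L = rho/(1-rho)
= 0.7273/0.2727
= 2.6667

2.6667


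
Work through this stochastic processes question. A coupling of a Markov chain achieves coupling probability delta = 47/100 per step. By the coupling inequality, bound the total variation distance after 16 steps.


TV distance bound <= (1-delta)^n
= (1 - 0.4700)^16
= 0.5300^16
= 3.8763e-05

3.8763e-05


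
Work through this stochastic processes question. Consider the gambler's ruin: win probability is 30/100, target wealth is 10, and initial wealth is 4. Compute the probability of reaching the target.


Gambler's ruin formula:
r = q/p = 0.7000/0.3000 = 2.3333
P(win) = (1 - r^i)/(1 - r^N)
= (1 - 2.3333^4)/(1 - 2.3333^10)
= 0.0060

0.0060


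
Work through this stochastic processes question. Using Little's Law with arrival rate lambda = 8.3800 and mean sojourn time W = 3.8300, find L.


Little's Law: L = lambda * W
= 8.3800 * 3.8300
= 32.0954

32.0954


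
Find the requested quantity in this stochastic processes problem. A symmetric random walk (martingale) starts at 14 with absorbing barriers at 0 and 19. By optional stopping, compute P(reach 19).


By optional stopping theorem: E(M at tau) = M(0) = 14
P(hit 19)*19 + P(hit 0)*0 = 14
P(hit 19) = (14 - 0)/(19 - 0) = 14/19 = 0.7368

0.7368


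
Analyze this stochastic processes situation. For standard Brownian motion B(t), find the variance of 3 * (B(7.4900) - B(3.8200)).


Var(alpha*(B(t)-B(s))) = alpha^2 * (t-s)
= 3^2 * (7.4900 - 3.8200)
= 9 * 3.6700
= 33.0300

33.0300


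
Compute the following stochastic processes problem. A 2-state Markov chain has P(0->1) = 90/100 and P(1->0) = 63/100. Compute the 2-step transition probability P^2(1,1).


Computing P^2 by matrix multiplication.
P = [[0.1000, 0.9000], [0.6300, 0.3700]]
After raising P to the power 2:
P^2(1,1) = 0.7039

0.7039


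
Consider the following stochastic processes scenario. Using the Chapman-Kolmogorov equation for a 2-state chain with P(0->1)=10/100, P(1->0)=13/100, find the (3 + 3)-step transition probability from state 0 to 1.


P^6 = P^3 * P^3
Computing via matrix multiplication of the transition matrix.
Entry (0,1) of P^6 = 0.3442

0.3442


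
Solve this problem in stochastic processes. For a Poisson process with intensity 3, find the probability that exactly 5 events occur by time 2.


P(N(t)=k) = (lambda*t)^k * exp(-lambda*t) / k!
lambda*t = 6
= 6^5 * exp(-6) / 5!
= 7776 * 0.0025 / 120
= 0.1606

0.1606


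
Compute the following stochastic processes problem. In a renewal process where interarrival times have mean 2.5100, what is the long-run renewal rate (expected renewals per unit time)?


Long-run renewal rate = 1/E(X)
= 1/2.5100
= 0.3984

0.3984


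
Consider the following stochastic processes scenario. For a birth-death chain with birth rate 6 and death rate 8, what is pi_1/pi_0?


For birth-death process, pi_n/pi_0 = (lambda/mu)^n
= (6/8)^1
= 0.7500

0.7500


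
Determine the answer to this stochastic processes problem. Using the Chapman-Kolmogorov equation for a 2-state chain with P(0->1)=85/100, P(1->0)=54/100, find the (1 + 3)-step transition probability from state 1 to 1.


P^4 = P^1 * P^3
Computing via matrix multiplication of the transition matrix.
Entry (1,1) of P^4 = 0.6205

0.6205
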